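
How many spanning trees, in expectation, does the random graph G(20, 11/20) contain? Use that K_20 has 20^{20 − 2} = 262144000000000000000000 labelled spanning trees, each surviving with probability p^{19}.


K_20 has 20^{20 − 2} = 262144000000000000000000 labelled spanning trees.
For each such spanning tree H, let X_H = 1 if all 19 edges of H are present in G. Then P[X_H = 1] = p^{19} = (11/20)^{19} = 61159090448414546291/5242880000000000000000000.
By linearity of expectation: E[X] = Σ_H E[X_H] = 262144000000000000000000 · p^{19} = 262144000000000000000000 · 61159090448414546291/5242880000000000000000000 = 61159090448414546291/20.
Numerically: E[X] ≈ 3.06e+18.

E[X] = 262144000000000000000000 · (11/20)^{19} = 61159090448414546291/20 ≈ 3.06e+18.


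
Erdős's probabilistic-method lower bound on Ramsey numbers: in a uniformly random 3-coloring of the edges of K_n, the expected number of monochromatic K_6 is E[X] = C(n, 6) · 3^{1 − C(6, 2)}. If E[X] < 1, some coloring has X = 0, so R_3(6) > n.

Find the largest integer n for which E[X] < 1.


We need C(n, 6) · 3^{1 − 15} < 1, i.e. C(n, 6) < 3^{15 − 1} = 4782969.
Check values of n near the boundary:
  n = 36: C(36, 6) = 1947792; 1947792 < 4782969? YES
  n = 37: C(37, 6) = 2324784; 2324784 < 4782969? YES
  n = 38: C(38, 6) = 2760681; 2760681 < 4782969? YES
  n = 39: C(39, 6) = 3262623; 3262623 < 4782969? YES
  n = 40: C(40, 6) = 3838380; 3838380 < 4782969? YES
  n = 41: C(41, 6) = 4496388; 4496388 < 4782969? YES
  n = 42: C(42, 6) = 5245786; 5245786 < 4782969? NO
  n = 43: C(43, 6) = 6096454; 6096454 < 4782969? NO
The largest n with C(n, 6) < 4782969 is n = 41 (where E[X] = 1498796/1594323 ≈ 0.940). Hence R_3(6) > 41, i.e. R_3(6) ≥ 42.

Largest n = 41; hence R_3(6) > 41.


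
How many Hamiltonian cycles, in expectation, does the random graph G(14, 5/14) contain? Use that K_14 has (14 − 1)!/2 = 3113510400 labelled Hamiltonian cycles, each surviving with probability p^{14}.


K_14 has (14 − 1)!/2 = 3113510400 labelled Hamiltonian cycles.
For each such Hamiltonian cycle H, let X_H = 1 if all 14 edges of H are present in G. Then P[X_H = 1] = p^{14} = (5/14)^{14} = 6103515625/11112006825558016.
By linearity of expectation: E[X] = Σ_H E[X_H] = 3113510400 · p^{14} = 3113510400 · 6103515625/11112006825558016 = 5302276611328125/3100448333024.
Numerically: E[X] ≈ 1710.

E[X] = 3113510400 · (5/14)^{14} = 5302276611328125/3100448333024 ≈ 1710.


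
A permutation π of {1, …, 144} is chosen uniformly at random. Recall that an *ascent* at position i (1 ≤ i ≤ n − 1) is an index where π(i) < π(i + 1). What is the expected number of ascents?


Write X = Σ X_I over i = 1, …, 143, with X_I the indicator of one ascent.
There are 143 indicators.
For each fixed i, the pair (π(i), π(i+1)) is a uniformly random ordered pair of distinct values from {1, …, 144}; by symmetry P[π(i) < π(i+1)] = 1/2.
By linearity: E[X] = 143 · (1/2) = (144 − 1) · (1/2) = 143/2 ≈ 71.500000.

E[X] = 143/2 = 71.500000.


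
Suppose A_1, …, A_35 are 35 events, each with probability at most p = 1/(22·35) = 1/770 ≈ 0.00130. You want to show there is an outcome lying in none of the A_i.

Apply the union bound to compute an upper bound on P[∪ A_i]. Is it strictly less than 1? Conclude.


Union bound: P[∪_{i=1}^{35} A_i] ≤ Σ_i P[A_i] ≤ 35·p = 35·(1/770) = 1/22.
Numerically: 1/22 ≈ 0.04545.
Is 1/22 < 1? YES.
Since P[∪ A_i] ≤ 1/22 < 1, the complement has P[∩ A_i^c] ≥ 1 − 1/22 = 21/22 > 0, so some outcome avoids every A_i.

35·p = 1/22 ≈ 0.04545; existence CERTIFIED by the union bound.


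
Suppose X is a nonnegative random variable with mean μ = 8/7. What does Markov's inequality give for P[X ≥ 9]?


μ = E[X] = 8/7, a = 9.
Markov: P[X ≥ 9] ≤ μ/a = (8/7)/9 = 8/63.
Numerically: ≈ 0.127.
(Since a = 9 > μ = 1.143, the bound 8/63 is < 1 and informative.)

P[X ≥ 9] ≤ 8/63 ≈ 0.127.


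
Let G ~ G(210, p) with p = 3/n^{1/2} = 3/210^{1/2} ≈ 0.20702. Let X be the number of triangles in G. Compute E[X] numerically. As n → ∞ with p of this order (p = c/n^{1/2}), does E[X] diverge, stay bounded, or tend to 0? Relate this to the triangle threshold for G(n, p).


Number of potential triangles: C(210, 3) = 1521520.
Each occurs with probability p³ ≈ (0.20702)³ ≈ 8.8722715e-03.
By linearity: E[X] = C(210, 3)·p³ ≈ 1521520 · 8.8722715e-03 ≈ 13499.33850.
Since α = 1/2 < 1, p = c/n^{1/2} ≫ 1/n is above the triangle threshold p ~ 1/n. Asymptotically E[X] ~ (c³/6)·n^{3(1−α)} = (3³/6)·n^{1.5} → ∞; triangles are abundant w.h.p.

E[X] ≈ 13499.33850; in regime p = Θ(1/n^{1/2}) E[X] diverges (above the triangle threshold p ~ 1/n).


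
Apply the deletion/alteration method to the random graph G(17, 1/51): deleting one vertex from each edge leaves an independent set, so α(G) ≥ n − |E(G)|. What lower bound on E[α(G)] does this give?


E[|E(G)|] = C(17, 2)·p = 136 · (1/51) = 8/3.
E[α(G)] ≥ n − E[|E(G)|] = 17 − 8/3 = 43/3.
Numerically: ≈ 14.333333.
(This is only a lower bound; the true E[α(G)] may be larger.)

E[α(G)] ≥ 43/3 ≈ 14.333333.


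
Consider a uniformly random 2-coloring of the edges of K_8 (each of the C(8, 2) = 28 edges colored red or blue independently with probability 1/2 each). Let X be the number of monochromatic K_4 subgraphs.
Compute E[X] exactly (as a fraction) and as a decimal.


Let X = Σ_S X_S over the C(8, 4) = 70 subsets S of size 4, where X_S = 1 if the K_4 on S is monochromatic.
For a fixed S, the K_4 on S has C(4, 2) = 6 edges. P[all 6 edges red] = (1/2)^6, and likewise for blue, so P[monochromatic] = 2·(1/2)^6 = 2^{1 − 6} = 1/32.
Summing: E[X] = C(8, 4) · 2^{1 − 6} = 70 · 1/32 = 35/16.
Numerically: E[X] ≈ 2.18750.

E[X] = C(8,4)·2^(1−C(4,2)) = 35/16 ≈ 2.18750.


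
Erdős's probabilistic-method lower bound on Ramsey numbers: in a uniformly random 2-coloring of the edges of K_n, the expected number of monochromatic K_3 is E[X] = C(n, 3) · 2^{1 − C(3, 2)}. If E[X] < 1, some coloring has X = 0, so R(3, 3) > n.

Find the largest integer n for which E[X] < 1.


We need C(n, 3) · 2^{1 − 3} < 1, i.e. C(n, 3) < 2^{3 − 1} = 4.
Check values of n near the boundary:
  n = 3: C(3, 3) = 1; 1 < 4? YES
  n = 4: C(4, 3) = 4; 4 < 4? NO
  n = 5: C(5, 3) = 10; 10 < 4? NO
  n = 6: C(6, 3) = 20; 20 < 4? NO
The largest n with C(n, 3) < 4 is n = 3 (where E[X] = 1/4 ≈ 0.2500000). Hence R(3, 3) > 3, i.e. R(3, 3) ≥ 4.

Largest n = 3; hence R(3, 3) > 3.


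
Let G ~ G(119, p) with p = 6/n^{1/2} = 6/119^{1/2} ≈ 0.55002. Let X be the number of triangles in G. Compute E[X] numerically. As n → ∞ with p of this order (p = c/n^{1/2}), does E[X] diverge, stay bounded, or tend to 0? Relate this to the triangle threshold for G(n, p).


Number of potential triangles: C(119, 3) = 273819.
Each occurs with probability p³ ≈ (0.55002)³ ≈ 1.6639233e-01.
By linearity: E[X] = C(119, 3)·p³ ≈ 273819 · 1.6639233e-01 ≈ 45561.38202.
Since α = 1/2 < 1, p = c/n^{1/2} ≫ 1/n is above the triangle threshold p ~ 1/n. Asymptotically E[X] ~ (c³/6)·n^{3(1−α)} = (6³/6)·n^{1.5} → ∞; triangles are abundant w.h.p.

E[X] ≈ 45561.38202; in regime p = Θ(1/n^{1/2}) E[X] diverges (above the triangle threshold p ~ 1/n).


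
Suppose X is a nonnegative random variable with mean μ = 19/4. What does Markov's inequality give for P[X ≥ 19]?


μ = E[X] = 19/4, a = 19.
Markov: P[X ≥ 19] ≤ μ/a = (19/4)/19 = 1/4.
Numerically: ≈ 0.250.
(Since a = 19 > μ = 4.750, the bound 1/4 is < 1 and informative.)

P[X ≥ 19] ≤ 1/4 ≈ 0.250.


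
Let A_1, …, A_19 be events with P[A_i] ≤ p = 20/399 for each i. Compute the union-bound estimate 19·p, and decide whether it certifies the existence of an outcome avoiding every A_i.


Union bound: P[∪_{i=1}^{19} A_i] ≤ Σ_i P[A_i] ≤ 19·p = 19·(20/399) = 20/21.
Numerically: 20/21 ≈ 0.95238.
Is 20/21 < 1? YES.
Since P[∪ A_i] ≤ 20/21 < 1, the complement has P[∩ A_i^c] ≥ 1 − 20/21 = 1/21 > 0, so some outcome avoids every A_i.

19·p = 20/21 ≈ 0.95238; existence CERTIFIED by the union bound.


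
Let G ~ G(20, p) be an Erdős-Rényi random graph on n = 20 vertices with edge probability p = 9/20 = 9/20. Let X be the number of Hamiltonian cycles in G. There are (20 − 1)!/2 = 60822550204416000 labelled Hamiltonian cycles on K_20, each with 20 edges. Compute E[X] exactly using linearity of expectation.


K_20 has (20 − 1)!/2 = 60822550204416000 labelled Hamiltonian cycles.
For each such Hamiltonian cycle H, let X_H = 1 if all 20 edges of H are present in G. Then P[X_H = 1] = p^{20} = (9/20)^{20} = 12157665459056928801/104857600000000000000000000.
Summing the indicators: E[X] = Σ_H E[X_H] = 60822550204416000 · p^{20} = 60822550204416000 · 12157665459056928801/104857600000000000000000000 = 180532279724605553545860280221/25600000000000000000.
Numerically: E[X] ≈ 7.052e+09.

E[X] = 60822550204416000 · (9/20)^{20} = 180532279724605553545860280221/25600000000000000000 ≈ 7.052e+09.


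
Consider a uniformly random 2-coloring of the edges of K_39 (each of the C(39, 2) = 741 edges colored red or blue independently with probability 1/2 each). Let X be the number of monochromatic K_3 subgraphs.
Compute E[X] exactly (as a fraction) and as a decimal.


Let X = Σ_S X_S over the C(39, 3) = 9139 subsets S of size 3, where X_S = 1 if the K_3 on S is monochromatic.
For a fixed S, the K_3 on S has C(3, 2) = 3 edges. P[all 3 edges red] = (1/2)^3, and likewise for blue, so P[monochromatic] = 2·(1/2)^3 = 2^{1 − 3} = 1/4.
By linearity: E[X] = C(39, 3) · 2^{1 − 3} = 9139 · 1/4 = 9139/4.
Numerically: E[X] ≈ 2284.75000.

E[X] = C(39,3)·2^(1−C(3,2)) = 9139/4 ≈ 2284.75000.


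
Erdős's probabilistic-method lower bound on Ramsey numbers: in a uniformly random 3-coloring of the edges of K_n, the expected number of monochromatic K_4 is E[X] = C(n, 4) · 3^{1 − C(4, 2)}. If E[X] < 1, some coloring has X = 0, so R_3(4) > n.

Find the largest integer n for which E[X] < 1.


We need C(n, 4) · 3^{1 − 6} < 1, i.e. C(n, 4) < 3^{6 − 1} = 243.
Check values of n near the boundary:
  n = 7: C(7, 4) = 35; 35 < 243? YES
  n = 8: C(8, 4) = 70; 70 < 243? YES
  n = 9: C(9, 4) = 126; 126 < 243? YES
  n = 10: C(10, 4) = 210; 210 < 243? YES
  n = 11: C(11, 4) = 330; 330 < 243? NO
The largest n with C(n, 4) < 243 is n = 10 (where E[X] = 70/81 ≈ 0.864198). Hence R_3(4) > 10, i.e. R_3(4) ≥ 11.

Largest n = 10; hence R_3(4) > 10.


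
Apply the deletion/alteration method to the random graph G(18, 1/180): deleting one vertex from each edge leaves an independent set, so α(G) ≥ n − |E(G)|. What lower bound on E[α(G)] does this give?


E[|E(G)|] = C(18, 2)·p = 153 · (1/180) = 17/20.
E[α(G)] ≥ n − E[|E(G)|] = 18 − 17/20 = 343/20.
Numerically: ≈ 17.150.
(This is only a lower bound; the true E[α(G)] may be larger.)

E[α(G)] ≥ 343/20 ≈ 17.150.


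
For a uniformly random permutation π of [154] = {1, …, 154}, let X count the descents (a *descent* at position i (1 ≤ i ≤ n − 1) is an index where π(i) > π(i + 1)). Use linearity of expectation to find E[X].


Write X = Σ X_I over i = 1, …, 153, with X_I the indicator of one descent.
There are 153 indicators.
For each fixed i, the pair (π(i), π(i+1)) is a uniformly random ordered pair of distinct values from {1, …, 154}; by symmetry P[π(i) > π(i+1)] = 1/2.
By linearity: E[X] = 153 · (1/2) = (154 − 1) · (1/2) = 153/2 ≈ 76.500.

E[X] = 153/2 = 76.500.


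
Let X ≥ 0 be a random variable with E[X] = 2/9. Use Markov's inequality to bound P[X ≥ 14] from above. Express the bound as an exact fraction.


μ = E[X] = 2/9, a = 14.
Markov: P[X ≥ 14] ≤ μ/a = (2/9)/14 = 1/63.
Numerically: ≈ 0.015873.
(Since a = 14 > μ = 0.222222, the bound 1/63 is < 1 and informative.)

P[X ≥ 14] ≤ 1/63 ≈ 0.015873.


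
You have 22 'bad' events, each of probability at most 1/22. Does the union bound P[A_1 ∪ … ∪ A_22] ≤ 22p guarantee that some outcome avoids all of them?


Union bound: P[∪_{i=1}^{22} A_i] ≤ Σ_i P[A_i] ≤ 22·p = 22·(1/22) = 1.
Numerically: 1 ≈ 1.0000000.
Is 1 < 1? NO.
Since the bound 1 is ≥ 1, the union bound is uninformative here; it does NOT by itself certify existence.

22·p = 1 ≈ 1.0000000; existence NOT certified by the union bound.


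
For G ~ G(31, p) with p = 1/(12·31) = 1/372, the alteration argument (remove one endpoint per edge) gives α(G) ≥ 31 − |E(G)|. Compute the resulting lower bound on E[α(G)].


E[|E(G)|] = C(31, 2)·p = 465 · (1/372) = 5/4.
E[α(G)] ≥ n − E[|E(G)|] = 31 − 5/4 = 119/4.
Numerically: ≈ 29.750000.
(This is only a lower bound; the true E[α(G)] may be larger.)

E[α(G)] ≥ 119/4 ≈ 29.750000.


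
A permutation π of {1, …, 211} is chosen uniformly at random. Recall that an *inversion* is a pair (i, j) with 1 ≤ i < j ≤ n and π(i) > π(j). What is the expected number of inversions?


Write X = Σ X_I over the C(211, 2) = 22155 pairs i < j, with X_I the indicator of one inversion.
There are 22155 indicators.
For each fixed pair i < j, the values π(i) and π(j) are two distinct elements of {1, …, 211} in uniformly random order; by symmetry P[π(i) > π(j)] = 1/2.
By linearity: E[X] = 22155 · (1/2) = C(211, 2) · (1/2) = 22155/2 = 22155/2 ≈ 11077.500.

E[X] = 22155/2 = 11077.500.


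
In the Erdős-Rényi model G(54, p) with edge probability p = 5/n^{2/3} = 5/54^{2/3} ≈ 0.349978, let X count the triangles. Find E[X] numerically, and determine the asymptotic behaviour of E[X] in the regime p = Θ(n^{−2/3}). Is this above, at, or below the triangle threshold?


Number of potential triangles: C(54, 3) = 24804.
Each occurs with probability p³ ≈ (0.349978)³ ≈ 4.28669410e-02.
By linearity: E[X] = C(54, 3)·p³ ≈ 24804 · 4.28669410e-02 ≈ 1063.271605.
Since α = 2/3 < 1, p = c/n^{2/3} ≫ 1/n is above the triangle threshold p ~ 1/n. Asymptotically E[X] ~ (c³/6)·n^{3(1−α)} = (5³/6)·n^{1} → ∞; triangles are abundant w.h.p.

E[X] ≈ 1063.271605; in regime p = Θ(1/n^{2/3}) E[X] diverges (above the triangle threshold p ~ 1/n).


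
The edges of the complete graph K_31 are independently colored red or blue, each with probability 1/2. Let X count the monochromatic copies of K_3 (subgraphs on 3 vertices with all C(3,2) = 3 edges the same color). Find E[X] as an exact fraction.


Let X = Σ_S X_S over the C(31, 3) = 4495 subsets S of size 3, where X_S = 1 if the K_3 on S is monochromatic.
For a fixed S, the K_3 on S has C(3, 2) = 3 edges. P[all 3 edges red] = (1/2)^3, and likewise for blue, so P[monochromatic] = 2·(1/2)^3 = 2^{1 − 3} = 1/4.
Summing: E[X] = C(31, 3) · 2^{1 − 3} = 4495 · 1/4 = 4495/4.
Numerically: E[X] ≈ 1123.750.

E[X] = C(31,3)·2^(1−C(3,2)) = 4495/4 ≈ 1123.750.


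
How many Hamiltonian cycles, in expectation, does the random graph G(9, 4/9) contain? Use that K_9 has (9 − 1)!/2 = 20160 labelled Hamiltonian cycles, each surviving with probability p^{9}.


K_9 has (9 − 1)!/2 = 20160 labelled Hamiltonian cycles.
For each such Hamiltonian cycle H, let X_H = 1 if all 9 edges of H are present in G. Then P[X_H = 1] = p^{9} = (4/9)^{9} = 262144/387420489.
Summing the indicators: E[X] = Σ_H E[X_H] = 20160 · p^{9} = 20160 · 262144/387420489 = 587202560/43046721.
Numerically: E[X] ≈ 13.6.

E[X] = 20160 · (4/9)^{9} = 587202560/43046721 ≈ 13.6.


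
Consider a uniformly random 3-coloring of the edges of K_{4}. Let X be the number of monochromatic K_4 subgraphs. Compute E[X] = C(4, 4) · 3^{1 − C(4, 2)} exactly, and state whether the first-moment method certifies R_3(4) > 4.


E[X] = C(4, 4) · 3^{1 − 6} = 1 · 3^{−5} = 1/243.
As a reduced fraction: E[X] = 1/243 ≈ 0.004.
Is E[X] < 1? YES.
Since E[X] < 1, there exists a 3-coloring of K_{4} with no monochromatic K_4; hence R_3(4) > 4.

E[X] = 1/243 ≈ 0.004; E[X] < 1, so R_3(4) > 4.


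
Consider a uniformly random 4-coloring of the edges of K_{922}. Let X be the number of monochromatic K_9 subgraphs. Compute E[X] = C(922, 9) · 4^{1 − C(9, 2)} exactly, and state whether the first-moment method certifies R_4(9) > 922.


E[X] = C(922, 9) · 4^{1 − 36} = 1275867683890227543270 · 4^{−35} = 1275867683890227543270/1180591620717411303424.
As a reduced fraction: E[X] = 637933841945113771635/590295810358705651712 ≈ 1.080702.
Is E[X] < 1? NO.
Since E[X] ≥ 1, the first-moment bound is inconclusive at n = 922; it does NOT by itself certify R_4(9) > 922.

E[X] = 637933841945113771635/590295810358705651712 ≈ 1.080702; E[X] ≥ 1; first-moment method inconclusive here.


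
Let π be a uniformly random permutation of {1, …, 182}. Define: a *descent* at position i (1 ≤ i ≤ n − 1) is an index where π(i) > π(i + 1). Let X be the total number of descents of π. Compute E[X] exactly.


Write X = Σ X_I over i = 1, …, 181, with X_I the indicator of one descent.
There are 181 indicators.
For each fixed i, the pair (π(i), π(i+1)) is a uniformly random ordered pair of distinct values from {1, …, 182}; by symmetry P[π(i) > π(i+1)] = 1/2.
By linearity: E[X] = 181 · (1/2) = (182 − 1) · (1/2) = 181/2 ≈ 90.50000.

E[X] = 181/2 = 90.50000.


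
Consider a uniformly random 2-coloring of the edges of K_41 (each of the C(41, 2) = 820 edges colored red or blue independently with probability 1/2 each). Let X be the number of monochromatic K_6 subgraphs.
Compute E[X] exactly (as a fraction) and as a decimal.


Let X = Σ_S X_S over the C(41, 6) = 4496388 subsets S of size 6, where X_S = 1 if the K_6 on S is monochromatic.
For a fixed S, the K_6 on S has C(6, 2) = 15 edges. P[all 15 edges red] = (1/2)^15, and likewise for blue, so P[monochromatic] = 2·(1/2)^15 = 2^{1 − 15} = 1/16384.
By linearity: E[X] = C(41, 6) · 2^{1 − 15} = 4496388 · 1/16384 = 1124097/4096.
Numerically: E[X] ≈ 274.43774.

E[X] = C(41,6)·2^(1−C(6,2)) = 1124097/4096 ≈ 274.43774.


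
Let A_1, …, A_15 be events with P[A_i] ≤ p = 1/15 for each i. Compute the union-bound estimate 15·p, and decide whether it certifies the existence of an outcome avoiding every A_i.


Union bound: P[∪_{i=1}^{15} A_i] ≤ Σ_i P[A_i] ≤ 15·p = 15·(1/15) = 1.
Numerically: 1 ≈ 1.000.
Is 1 < 1? NO.
Since the bound 1 is ≥ 1, the union bound is uninformative here; it does NOT by itself certify existence.

15·p = 1 ≈ 1.000; existence NOT certified by the union bound.


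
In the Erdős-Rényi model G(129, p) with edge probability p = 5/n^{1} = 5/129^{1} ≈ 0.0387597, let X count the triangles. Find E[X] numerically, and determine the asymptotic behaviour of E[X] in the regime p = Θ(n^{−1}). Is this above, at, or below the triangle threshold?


Number of potential triangles: C(129, 3) = 349504.
Each occurs with probability p³ ≈ (0.0387597)³ ≈ 5.82292079e-05.
By linearity: E[X] = C(129, 3)·p³ ≈ 349504 · 5.82292079e-05 ≈ 20.351341.
Here α = 1, so p = 5/n is exactly at the triangle threshold p ~ 1/n. Asymptotically E[X] → c³/6 = 5³/6 = 125/6 ≈ 20.833333, a bounded constant. In this regime the triangle count is asymptotically Poisson(c³/6).

E[X] ≈ 20.351341; in regime p = Θ(1/n^{1}) E[X] stays bounded (at the triangle threshold p ~ 1/n).


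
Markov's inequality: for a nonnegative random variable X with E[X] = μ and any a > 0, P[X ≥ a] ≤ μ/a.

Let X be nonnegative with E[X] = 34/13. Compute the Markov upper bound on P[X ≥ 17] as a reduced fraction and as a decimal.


μ = E[X] = 34/13, a = 17.
Markov: P[X ≥ 17] ≤ μ/a = (34/13)/17 = 2/13.
Numerically: ≈ 0.154.
(Since a = 17 > μ = 2.615, the bound 2/13 is < 1 and informative.)

P[X ≥ 17] ≤ 2/13 ≈ 0.154.


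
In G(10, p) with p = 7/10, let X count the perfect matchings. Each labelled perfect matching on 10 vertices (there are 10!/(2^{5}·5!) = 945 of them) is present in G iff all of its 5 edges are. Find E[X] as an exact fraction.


K_10 has 10!/(2^{5}·5!) = 945 labelled perfect matchings.
For each such perfect matching H, let X_H = 1 if all 5 edges of H are present in G. Then P[X_H = 1] = p^{5} = (7/10)^{5} = 16807/100000.
By linearity of expectation: E[X] = Σ_H E[X_H] = 945 · p^{5} = 945 · 16807/100000 = 3176523/20000.
Numerically: E[X] ≈ 159.

E[X] = 945 · (7/10)^{5} = 3176523/20000 ≈ 159.


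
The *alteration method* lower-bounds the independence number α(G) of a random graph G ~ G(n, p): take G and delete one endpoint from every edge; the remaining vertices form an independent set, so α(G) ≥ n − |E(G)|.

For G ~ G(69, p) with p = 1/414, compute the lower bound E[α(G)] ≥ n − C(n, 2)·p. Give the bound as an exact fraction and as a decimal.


E[|E(G)|] = C(69, 2)·p = 2346 · (1/414) = 17/3.
E[α(G)] ≥ n − E[|E(G)|] = 69 − 17/3 = 190/3.
Numerically: ≈ 63.333333.
(This is only a lower bound; the true E[α(G)] may be larger.)

E[α(G)] ≥ 190/3 ≈ 63.333333.


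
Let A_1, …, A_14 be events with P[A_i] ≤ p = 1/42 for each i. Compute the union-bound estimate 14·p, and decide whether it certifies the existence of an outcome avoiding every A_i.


Union bound: P[∪_{i=1}^{14} A_i] ≤ Σ_i P[A_i] ≤ 14·p = 14·(1/42) = 1/3.
Numerically: 1/3 ≈ 0.333.
Is 1/3 < 1? YES.
Since P[∪ A_i] ≤ 1/3 < 1, the complement has P[∩ A_i^c] ≥ 1 − 1/3 = 2/3 > 0, so some outcome avoids every A_i.

14·p = 1/3 ≈ 0.333; existence CERTIFIED by the union bound.


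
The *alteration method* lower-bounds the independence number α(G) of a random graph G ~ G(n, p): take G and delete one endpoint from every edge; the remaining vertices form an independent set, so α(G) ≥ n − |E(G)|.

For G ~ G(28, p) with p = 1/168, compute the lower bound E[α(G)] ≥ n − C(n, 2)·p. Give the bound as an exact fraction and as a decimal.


E[|E(G)|] = C(28, 2)·p = 378 · (1/168) = 9/4.
E[α(G)] ≥ n − E[|E(G)|] = 28 − 9/4 = 103/4.
Numerically: ≈ 25.75000.
(This is only a lower bound; the true E[α(G)] may be larger.)

E[α(G)] ≥ 103/4 ≈ 25.75000.


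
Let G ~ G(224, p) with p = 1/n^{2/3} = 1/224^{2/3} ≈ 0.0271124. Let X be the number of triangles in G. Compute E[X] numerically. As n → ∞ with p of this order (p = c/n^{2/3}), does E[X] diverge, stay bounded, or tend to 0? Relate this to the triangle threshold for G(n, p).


Number of potential triangles: C(224, 3) = 1848224.
Each occurs with probability p³ ≈ (0.0271124)³ ≈ 1.99298469e-05.
By linearity: E[X] = C(224, 3)·p³ ≈ 1848224 · 1.99298469e-05 ≈ 36.834821.
Since α = 2/3 < 1, p = c/n^{2/3} ≫ 1/n is above the triangle threshold p ~ 1/n. Asymptotically E[X] ~ (c³/6)·n^{3(1−α)} = (1³/6)·n^{1} → ∞; triangles are abundant w.h.p.

E[X] ≈ 36.834821; in regime p = Θ(1/n^{2/3}) E[X] diverges (above the triangle threshold p ~ 1/n).


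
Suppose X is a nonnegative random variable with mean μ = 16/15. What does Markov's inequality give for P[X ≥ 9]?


μ = E[X] = 16/15, a = 9.
Markov: P[X ≥ 9] ≤ μ/a = (16/15)/9 = 16/135.
Numerically: ≈ 0.11852.
(Since a = 9 > μ = 1.06667, the bound 16/135 is < 1 and informative.)

P[X ≥ 9] ≤ 16/135 ≈ 0.11852.


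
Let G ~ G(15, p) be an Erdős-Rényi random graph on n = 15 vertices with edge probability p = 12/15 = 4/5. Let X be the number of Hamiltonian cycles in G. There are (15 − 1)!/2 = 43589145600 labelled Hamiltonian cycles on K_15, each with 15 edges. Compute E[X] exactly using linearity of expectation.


K_15 has (15 − 1)!/2 = 43589145600 labelled Hamiltonian cycles.
For each such Hamiltonian cycle H, let X_H = 1 if all 15 edges of H are present in G. Then P[X_H = 1] = p^{15} = (4/5)^{15} = 1073741824/30517578125.
Summing the indicators: E[X] = Σ_H E[X_H] = 43589145600 · p^{15} = 43589145600 · 1073741824/30517578125 = 1872139548125822976/1220703125.
Numerically: E[X] ≈ 1.5337e+09.

E[X] = 43589145600 · (4/5)^{15} = 1872139548125822976/1220703125 ≈ 1.5337e+09.


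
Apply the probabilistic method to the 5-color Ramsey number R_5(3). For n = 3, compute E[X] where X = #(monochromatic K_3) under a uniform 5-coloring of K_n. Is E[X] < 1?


E[X] = C(3, 3) · 5^{1 − 3} = 1 · 5^{−2} = 1/25.
As a reduced fraction: E[X] = 1/25 ≈ 0.04000.
Is E[X] < 1? YES.
Since E[X] < 1, there exists a 5-coloring of K_{3} with no monochromatic K_3; hence R_5(3) > 3.

E[X] = 1/25 ≈ 0.04000; E[X] < 1, so R_5(3) > 3.


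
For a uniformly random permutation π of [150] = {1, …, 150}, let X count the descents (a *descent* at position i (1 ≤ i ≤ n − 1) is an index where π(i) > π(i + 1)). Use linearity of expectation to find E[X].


Write X = Σ X_I over i = 1, …, 149, with X_I the indicator of one descent.
There are 149 indicators.
For each fixed i, the pair (π(i), π(i+1)) is a uniformly random ordered pair of distinct values from {1, …, 150}; by symmetry P[π(i) > π(i+1)] = 1/2.
By linearity: E[X] = 149 · (1/2) = (150 − 1) · (1/2) = 149/2 ≈ 74.5000.

E[X] = 149/2 = 74.5000.


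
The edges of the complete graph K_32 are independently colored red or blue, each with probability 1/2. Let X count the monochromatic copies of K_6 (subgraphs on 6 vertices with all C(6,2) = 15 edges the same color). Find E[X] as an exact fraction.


Let X = Σ_S X_S over the C(32, 6) = 906192 subsets S of size 6, where X_S = 1 if the K_6 on S is monochromatic.
For a fixed S, the K_6 on S has C(6, 2) = 15 edges. P[all 15 edges red] = (1/2)^15, and likewise for blue, so P[monochromatic] = 2·(1/2)^15 = 2^{1 − 15} = 1/16384.
By linearity: E[X] = C(32, 6) · 2^{1 − 15} = 906192 · 1/16384 = 56637/1024.
Numerically: E[X] ≈ 55.30957.

E[X] = C(32,6)·2^(1−C(6,2)) = 56637/1024 ≈ 55.30957.


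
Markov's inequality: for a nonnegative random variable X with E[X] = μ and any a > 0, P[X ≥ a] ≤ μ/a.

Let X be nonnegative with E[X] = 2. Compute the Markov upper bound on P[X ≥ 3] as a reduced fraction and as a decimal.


μ = E[X] = 2, a = 3.
Markov: P[X ≥ 3] ≤ μ/a = (2)/3 = 2/3.
Numerically: ≈ 0.6667.
(Since a = 3 > μ = 2.0000, the bound 2/3 is < 1 and informative.)

P[X ≥ 3] ≤ 2/3 ≈ 0.6667.


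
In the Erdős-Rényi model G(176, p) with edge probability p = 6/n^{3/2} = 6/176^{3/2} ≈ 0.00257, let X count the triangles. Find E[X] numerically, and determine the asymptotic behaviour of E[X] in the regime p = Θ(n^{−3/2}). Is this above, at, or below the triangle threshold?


Number of potential triangles: C(176, 3) = 893200.
Each occurs with probability p³ ≈ (0.00257)³ ≈ 1.696863e-08.
By linearity: E[X] = C(176, 3)·p³ ≈ 893200 · 1.696863e-08 ≈ 0.0152.
Since α = 3/2 > 1, p = c/n^{3/2} = o(1/n) is below the triangle threshold p ~ 1/n. Asymptotically E[X] ~ (c³/6)·n^{3(1−α)} = (6³/6)·n^{-1.5} → 0, so by Markov's inequality G has no triangles w.h.p.

E[X] ≈ 0.0152; in regime p = Θ(1/n^{3/2}) E[X] tends to 0 (below the triangle threshold p ~ 1/n).


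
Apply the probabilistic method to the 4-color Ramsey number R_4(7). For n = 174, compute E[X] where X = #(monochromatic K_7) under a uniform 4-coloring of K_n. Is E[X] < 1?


E[X] = C(174, 7) · 4^{1 − 21} = 847879782984 · 4^{−20} = 847879782984/1099511627776.
As a reduced fraction: E[X] = 105984972873/137438953472 ≈ 0.77114.
Is E[X] < 1? YES.
Since E[X] < 1, there exists a 4-coloring of K_{174} with no monochromatic K_7; hence R_4(7) > 174.

E[X] = 105984972873/137438953472 ≈ 0.77114; E[X] < 1, so R_4(7) > 174.


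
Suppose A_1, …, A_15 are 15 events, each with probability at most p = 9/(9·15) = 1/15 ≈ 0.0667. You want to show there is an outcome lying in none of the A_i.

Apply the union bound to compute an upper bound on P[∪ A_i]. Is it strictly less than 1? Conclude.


Union bound: P[∪_{i=1}^{15} A_i] ≤ Σ_i P[A_i] ≤ 15·p = 15·(1/15) = 1.
Numerically: 1 ≈ 1.0000.
Is 1 < 1? NO.
Since the bound 1 is ≥ 1, the union bound is uninformative here; it does NOT by itself certify existence.

15·p = 1 ≈ 1.0000; existence NOT certified by the union bound.


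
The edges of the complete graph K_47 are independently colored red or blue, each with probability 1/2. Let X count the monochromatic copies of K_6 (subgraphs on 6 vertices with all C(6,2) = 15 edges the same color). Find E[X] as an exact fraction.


Let X = Σ_S X_S over the C(47, 6) = 10737573 subsets S of size 6, where X_S = 1 if the K_6 on S is monochromatic.
For a fixed S, the K_6 on S has C(6, 2) = 15 edges. P[all 15 edges red] = (1/2)^15, and likewise for blue, so P[monochromatic] = 2·(1/2)^15 = 2^{1 − 15} = 1/16384.
By linearity: E[X] = C(47, 6) · 2^{1 − 15} = 10737573 · 1/16384 = 10737573/16384.
Numerically: E[X] ≈ 655.369446.

E[X] = C(47,6)·2^(1−C(6,2)) = 10737573/16384 ≈ 655.369446.


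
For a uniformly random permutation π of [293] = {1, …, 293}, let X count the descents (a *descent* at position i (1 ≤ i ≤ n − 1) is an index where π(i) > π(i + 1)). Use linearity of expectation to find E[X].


Write X = Σ X_I over i = 1, …, 292, with X_I the indicator of one descent.
There are 292 indicators.
For each fixed i, the pair (π(i), π(i+1)) is a uniformly random ordered pair of distinct values from {1, …, 293}; by symmetry P[π(i) > π(i+1)] = 1/2.
By linearity: E[X] = 292 · (1/2) = (293 − 1) · (1/2) = 146 ≈ 146.000.

E[X] = 146 = 146.000.


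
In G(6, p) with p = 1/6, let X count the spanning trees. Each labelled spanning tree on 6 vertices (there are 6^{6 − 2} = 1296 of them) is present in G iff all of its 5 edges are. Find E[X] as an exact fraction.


K_6 has 6^{6 − 2} = 1296 labelled spanning trees.
For each such spanning tree H, let X_H = 1 if all 5 edges of H are present in G. Then P[X_H = 1] = p^{5} = (1/6)^{5} = 1/7776.
By linearity of expectation: E[X] = Σ_H E[X_H] = 1296 · p^{5} = 1296 · 1/7776 = 1/6.
Numerically: E[X] ≈ 0.1667.

E[X] = 1296 · (1/6)^{5} = 1/6 ≈ 0.1667.


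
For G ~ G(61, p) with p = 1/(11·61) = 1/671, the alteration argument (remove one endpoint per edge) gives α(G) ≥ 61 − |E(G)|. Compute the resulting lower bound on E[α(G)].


E[|E(G)|] = C(61, 2)·p = 1830 · (1/671) = 30/11.
E[α(G)] ≥ n − E[|E(G)|] = 61 − 30/11 = 641/11.
Numerically: ≈ 58.27273.
(This is only a lower bound; the true E[α(G)] may be larger.)

E[α(G)] ≥ 641/11 ≈ 58.27273.


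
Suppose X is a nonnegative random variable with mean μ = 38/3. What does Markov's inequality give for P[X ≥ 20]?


μ = E[X] = 38/3, a = 20.
Markov: P[X ≥ 20] ≤ μ/a = (38/3)/20 = 19/30.
Numerically: ≈ 0.63333.
(Since a = 20 > μ = 12.66667, the bound 19/30 is < 1 and informative.)

P[X ≥ 20] ≤ 19/30 ≈ 0.63333.


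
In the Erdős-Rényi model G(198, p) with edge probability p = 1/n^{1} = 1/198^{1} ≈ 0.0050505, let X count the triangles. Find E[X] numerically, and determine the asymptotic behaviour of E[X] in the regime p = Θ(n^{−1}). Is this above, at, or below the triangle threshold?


Number of potential triangles: C(198, 3) = 1274196.
Each occurs with probability p³ ≈ (0.0050505)³ ≈ 1.2882627e-07.
By linearity: E[X] = C(198, 3)·p³ ≈ 1274196 · 1.2882627e-07 ≈ 0.16415.
Here α = 1, so p = 1/n is exactly at the triangle threshold p ~ 1/n. Asymptotically E[X] → c³/6 = 1³/6 = 1/6 ≈ 0.16667, a bounded constant. In this regime the triangle count is asymptotically Poisson(c³/6).

E[X] ≈ 0.16415; in regime p = Θ(1/n^{1}) E[X] stays bounded (at the triangle threshold p ~ 1/n).


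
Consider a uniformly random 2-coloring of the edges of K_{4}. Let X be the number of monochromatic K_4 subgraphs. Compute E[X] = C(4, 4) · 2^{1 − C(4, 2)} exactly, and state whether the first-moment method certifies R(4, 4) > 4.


E[X] = C(4, 4) · 2^{1 − 6} = 1 · 2^{−5} = 1/32.
As a reduced fraction: E[X] = 1/32 ≈ 0.031.
Is E[X] < 1? YES.
Since E[X] < 1, there exists a 2-coloring of K_{4} with no monochromatic K_4; hence R(4, 4) > 4.

E[X] = 1/32 ≈ 0.031; E[X] < 1, so R(4, 4) > 4.


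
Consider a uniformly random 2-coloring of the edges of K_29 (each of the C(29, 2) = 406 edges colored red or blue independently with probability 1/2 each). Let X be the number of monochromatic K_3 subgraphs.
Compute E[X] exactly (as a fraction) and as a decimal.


Let X = Σ_S X_S over the C(29, 3) = 3654 subsets S of size 3, where X_S = 1 if the K_3 on S is monochromatic.
For a fixed S, the K_3 on S has C(3, 2) = 3 edges. P[all 3 edges red] = (1/2)^3, and likewise for blue, so P[monochromatic] = 2·(1/2)^3 = 2^{1 − 3} = 1/4.
By linearity: E[X] = C(29, 3) · 2^{1 − 3} = 3654 · 1/4 = 1827/2.
Numerically: E[X] ≈ 913.50000.

E[X] = C(29,3)·2^(1−C(3,2)) = 1827/2 ≈ 913.50000.


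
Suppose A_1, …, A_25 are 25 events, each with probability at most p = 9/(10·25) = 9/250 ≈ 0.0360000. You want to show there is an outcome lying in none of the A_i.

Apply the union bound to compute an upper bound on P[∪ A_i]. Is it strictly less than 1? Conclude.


Union bound: P[∪_{i=1}^{25} A_i] ≤ Σ_i P[A_i] ≤ 25·p = 25·(9/250) = 9/10.
Numerically: 9/10 ≈ 0.9000000.
Is 9/10 < 1? YES.
Since P[∪ A_i] ≤ 9/10 < 1, the complement has P[∩ A_i^c] ≥ 1 − 9/10 = 1/10 > 0, so some outcome avoids every A_i.

25·p = 9/10 ≈ 0.9000000; existence CERTIFIED by the union bound.


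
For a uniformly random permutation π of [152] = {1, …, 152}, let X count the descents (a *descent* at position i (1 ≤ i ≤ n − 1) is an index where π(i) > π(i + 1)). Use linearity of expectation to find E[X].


Write X = Σ X_I over i = 1, …, 151, with X_I the indicator of one descent.
There are 151 indicators.
For each fixed i, the pair (π(i), π(i+1)) is a uniformly random ordered pair of distinct values from {1, …, 152}; by symmetry P[π(i) > π(i+1)] = 1/2.
By linearity: E[X] = 151 · (1/2) = (152 − 1) · (1/2) = 151/2 ≈ 75.500000.

E[X] = 151/2 = 75.500000.


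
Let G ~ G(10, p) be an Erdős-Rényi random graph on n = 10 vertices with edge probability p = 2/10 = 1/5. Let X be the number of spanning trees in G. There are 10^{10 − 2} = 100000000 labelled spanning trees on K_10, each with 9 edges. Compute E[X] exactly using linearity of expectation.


K_10 has 10^{10 − 2} = 100000000 labelled spanning trees.
For each such spanning tree H, let X_H = 1 if all 9 edges of H are present in G. Then P[X_H = 1] = p^{9} = (1/5)^{9} = 1/1953125.
Summing the indicators: E[X] = Σ_H E[X_H] = 100000000 · p^{9} = 100000000 · 1/1953125 = 256/5.
Numerically: E[X] ≈ 51.2.

E[X] = 100000000 · (1/5)^{9} = 256/5 ≈ 51.2.


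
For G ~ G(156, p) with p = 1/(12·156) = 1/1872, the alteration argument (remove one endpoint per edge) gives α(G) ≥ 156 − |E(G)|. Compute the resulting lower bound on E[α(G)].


E[|E(G)|] = C(156, 2)·p = 12090 · (1/1872) = 155/24.
E[α(G)] ≥ n − E[|E(G)|] = 156 − 155/24 = 3589/24.
Numerically: ≈ 149.541667.
(This is only a lower bound; the true E[α(G)] may be larger.)

E[α(G)] ≥ 3589/24 ≈ 149.541667.


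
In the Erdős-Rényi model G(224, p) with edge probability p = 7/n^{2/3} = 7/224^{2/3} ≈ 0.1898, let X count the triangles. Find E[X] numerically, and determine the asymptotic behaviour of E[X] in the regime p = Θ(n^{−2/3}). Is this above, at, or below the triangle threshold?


Number of potential triangles: C(224, 3) = 1848224.
Each occurs with probability p³ ≈ (0.1898)³ ≈ 6.835938e-03.
By linearity: E[X] = C(224, 3)·p³ ≈ 1848224 · 6.835938e-03 ≈ 12634.3438.
Since α = 2/3 < 1, p = c/n^{2/3} ≫ 1/n is above the triangle threshold p ~ 1/n. Asymptotically E[X] ~ (c³/6)·n^{3(1−α)} = (7³/6)·n^{1} → ∞; triangles are abundant w.h.p.

E[X] ≈ 12634.3438; in regime p = Θ(1/n^{2/3}) E[X] diverges (above the triangle threshold p ~ 1/n).


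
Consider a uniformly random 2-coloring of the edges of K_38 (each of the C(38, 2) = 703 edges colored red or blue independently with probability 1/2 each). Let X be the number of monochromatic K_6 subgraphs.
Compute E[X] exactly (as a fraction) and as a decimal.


Let X = Σ_S X_S over the C(38, 6) = 2760681 subsets S of size 6, where X_S = 1 if the K_6 on S is monochromatic.
For a fixed S, the K_6 on S has C(6, 2) = 15 edges. P[all 15 edges red] = (1/2)^15, and likewise for blue, so P[monochromatic] = 2·(1/2)^15 = 2^{1 − 15} = 1/16384.
Summing: E[X] = C(38, 6) · 2^{1 − 15} = 2760681 · 1/16384 = 2760681/16384.
Numerically: E[X] ≈ 168.499.

E[X] = C(38,6)·2^(1−C(6,2)) = 2760681/16384 ≈ 168.499.


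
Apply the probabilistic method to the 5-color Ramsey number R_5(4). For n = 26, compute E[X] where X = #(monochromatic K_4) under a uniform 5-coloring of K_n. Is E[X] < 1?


E[X] = C(26, 4) · 5^{1 − 6} = 14950 · 5^{−5} = 14950/3125.
As a reduced fraction: E[X] = 598/125 ≈ 4.784000.
Is E[X] < 1? NO.
Since E[X] ≥ 1, the first-moment bound is inconclusive at n = 26; it does NOT by itself certify R_5(4) > 26.

E[X] = 598/125 ≈ 4.784000; E[X] ≥ 1; first-moment method inconclusive here.


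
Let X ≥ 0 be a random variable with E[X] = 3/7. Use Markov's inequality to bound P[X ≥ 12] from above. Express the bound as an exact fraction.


μ = E[X] = 3/7, a = 12.
Markov: P[X ≥ 12] ≤ μ/a = (3/7)/12 = 1/28.
Numerically: ≈ 0.036.
(Since a = 12 > μ = 0.429, the bound 1/28 is < 1 and informative.)

P[X ≥ 12] ≤ 1/28 ≈ 0.036.


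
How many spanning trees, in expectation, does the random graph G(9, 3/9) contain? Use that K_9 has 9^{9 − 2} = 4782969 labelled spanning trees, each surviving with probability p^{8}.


K_9 has 9^{9 − 2} = 4782969 labelled spanning trees.
For each such spanning tree H, let X_H = 1 if all 8 edges of H are present in G. Then P[X_H = 1] = p^{8} = (1/3)^{8} = 1/6561.
By linearity of expectation: E[X] = Σ_H E[X_H] = 4782969 · p^{8} = 4782969 · 1/6561 = 729.
Numerically: E[X] ≈ 729.

E[X] = 4782969 · (1/3)^{8} = 729 ≈ 729.


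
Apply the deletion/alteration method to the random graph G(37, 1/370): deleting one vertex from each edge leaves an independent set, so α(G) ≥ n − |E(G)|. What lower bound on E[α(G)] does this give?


E[|E(G)|] = C(37, 2)·p = 666 · (1/370) = 9/5.
E[α(G)] ≥ n − E[|E(G)|] = 37 − 9/5 = 176/5.
Numerically: ≈ 35.2000.
(This is only a lower bound; the true E[α(G)] may be larger.)

E[α(G)] ≥ 176/5 ≈ 35.2000.


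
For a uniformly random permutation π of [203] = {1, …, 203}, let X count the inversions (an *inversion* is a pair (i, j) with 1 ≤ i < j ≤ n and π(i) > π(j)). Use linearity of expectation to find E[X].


Write X = Σ X_I over the C(203, 2) = 20503 pairs i < j, with X_I the indicator of one inversion.
There are 20503 indicators.
For each fixed pair i < j, the values π(i) and π(j) are two distinct elements of {1, …, 203} in uniformly random order; by symmetry P[π(i) > π(j)] = 1/2.
By linearity: E[X] = 20503 · (1/2) = C(203, 2) · (1/2) = 20503/2 = 20503/2 ≈ 10251.50000.

E[X] = 20503/2 = 10251.50000.


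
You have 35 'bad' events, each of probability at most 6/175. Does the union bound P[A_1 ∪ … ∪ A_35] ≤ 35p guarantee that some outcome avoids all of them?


Union bound: P[∪_{i=1}^{35} A_i] ≤ Σ_i P[A_i] ≤ 35·p = 35·(6/175) = 6/5.
Numerically: 6/5 ≈ 1.200000.
Is 6/5 < 1? NO.
Since the bound 6/5 is ≥ 1, the union bound is uninformative here; it does NOT by itself certify existence.

35·p = 6/5 ≈ 1.200000; existence NOT certified by the union bound.


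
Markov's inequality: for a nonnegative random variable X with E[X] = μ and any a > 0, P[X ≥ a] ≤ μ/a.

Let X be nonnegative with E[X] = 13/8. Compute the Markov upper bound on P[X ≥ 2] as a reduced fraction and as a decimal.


μ = E[X] = 13/8, a = 2.
Markov: P[X ≥ 2] ≤ μ/a = (13/8)/2 = 13/16.
Numerically: ≈ 0.8125.
(Since a = 2 > μ = 1.6250, the bound 13/16 is < 1 and informative.)

P[X ≥ 2] ≤ 13/16 ≈ 0.8125.


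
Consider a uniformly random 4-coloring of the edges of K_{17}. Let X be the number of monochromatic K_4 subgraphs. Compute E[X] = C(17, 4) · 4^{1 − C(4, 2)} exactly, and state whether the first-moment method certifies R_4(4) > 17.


E[X] = C(17, 4) · 4^{1 − 6} = 2380 · 4^{−5} = 2380/1024.
As a reduced fraction: E[X] = 595/256 ≈ 2.3242.
Is E[X] < 1? NO.
Since E[X] ≥ 1, the first-moment bound is inconclusive at n = 17; it does NOT by itself certify R_4(4) > 17.

E[X] = 595/256 ≈ 2.3242; E[X] ≥ 1; first-moment method inconclusive here.
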